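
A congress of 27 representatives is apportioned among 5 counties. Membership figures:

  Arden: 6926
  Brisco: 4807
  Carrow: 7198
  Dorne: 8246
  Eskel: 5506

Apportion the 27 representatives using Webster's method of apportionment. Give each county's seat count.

Arden: 6, Brisco: 4, Carrow: 6, Dorne: 7, Eskel: 4

Standard divisor 32683/27 ≈ 1210.481; standard quotas: Arden 5.722, Brisco 3.971, Carrow 5.946, Dorne 6.812, Eskel 4.549.
Rounding to the nearest integer gives 6, 4, 6, 7, 5 = 28 seats, so the divisor must be adjusted.
With modified divisor 1240: modified quotas Arden 5.585, Brisco 3.877, Carrow 5.805, Dorne 6.650, Eskel 4.440.
Rounding to the nearest integer: Arden 6, Brisco 4, Carrow 6, Dorne 7, Eskel 4 (total 27).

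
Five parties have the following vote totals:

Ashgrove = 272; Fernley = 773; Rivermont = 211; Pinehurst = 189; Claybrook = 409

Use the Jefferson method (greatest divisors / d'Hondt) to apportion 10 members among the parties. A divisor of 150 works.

Ashgrove: 1; Fernley: 5; Rivermont: 1; Pinehurst: 1; Claybrook: 2

With modified divisor 150: modified quotas Ashgrove 1.813, Fernley 5.153, Rivermont 1.407, Pinehurst 1.260, Claybrook 2.727.
Rounding down: Ashgrove 1, Fernley 5, Rivermont 1, Pinehurst 1, Claybrook 2 (total 10).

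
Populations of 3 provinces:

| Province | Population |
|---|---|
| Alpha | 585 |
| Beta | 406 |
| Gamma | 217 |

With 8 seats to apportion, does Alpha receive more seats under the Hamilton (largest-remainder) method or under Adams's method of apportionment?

Hamilton

Hamilton: Alpha 4, Beta 3, Gamma 1.
Adams: Alpha 3, Beta 3, Gamma 2.
Alpha gets 4 under Hamilton and 3 under Adams.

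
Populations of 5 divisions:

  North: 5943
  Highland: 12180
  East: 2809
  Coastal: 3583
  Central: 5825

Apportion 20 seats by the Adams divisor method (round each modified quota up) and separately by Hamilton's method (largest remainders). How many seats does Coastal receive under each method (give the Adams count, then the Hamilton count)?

3 and 2

Adams: North 4, Highland 7, East 2, Coastal 3, Central 4.
Hamilton: North 4, Highland 8, East 2, Coastal 2, Central 4.
Coastal gets 3 under Adams and 2 under Hamilton.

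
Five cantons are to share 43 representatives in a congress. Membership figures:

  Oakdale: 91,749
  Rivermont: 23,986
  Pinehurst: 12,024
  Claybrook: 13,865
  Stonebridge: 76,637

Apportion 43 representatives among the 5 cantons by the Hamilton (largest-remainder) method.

Oakdale=18; Rivermont=5; Pinehurst=2; Claybrook=3; Stonebridge=15

The standard divisor is 218261/43 ≈ 5075.837.
Standard quotas: Oakdale 18.0756, Rivermont 4.7255, Pinehurst 2.3689, Claybrook 2.7316, Stonebridge 15.0984.
Lower quotas: Oakdale 18, Rivermont 4, Pinehurst 2, Claybrook 2, Stonebridge 15 (sum 41, leaving 2 seats).
Remainders in descending order: Claybrook 0.7316, Rivermont 0.7255, Pinehurst 0.3689, Stonebridge 0.0984, Oakdale 0.0756.
The surplus seats go to Claybrook, Rivermont.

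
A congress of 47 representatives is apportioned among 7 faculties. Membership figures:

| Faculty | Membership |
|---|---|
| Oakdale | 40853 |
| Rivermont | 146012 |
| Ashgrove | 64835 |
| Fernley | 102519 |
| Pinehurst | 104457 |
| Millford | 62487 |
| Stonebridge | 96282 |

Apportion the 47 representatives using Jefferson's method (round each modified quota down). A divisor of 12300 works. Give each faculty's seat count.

With modified divisor 12300: modified quotas Oakdale 3.321, Rivermont 11.871, Ashgrove 5.271, Fernley 8.335, Pinehurst 8.492, Millford 5.080, Stonebridge 7.828.
Rounding down: Oakdale 3, Rivermont 11, Ashgrove 5, Fernley 8, Pinehurst 8, Millford 5, Stonebridge 7 (total 47).

Oakdale 3, Rivermont 11, Ashgrove 5, Fernley 8, Pinehurst 8, Millford 5, Stonebridge 7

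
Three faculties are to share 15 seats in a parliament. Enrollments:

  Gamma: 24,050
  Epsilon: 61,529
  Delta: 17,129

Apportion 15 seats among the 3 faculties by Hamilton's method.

Gamma: 4; Epsilon: 9; Delta: 2

Standard divisor: 102708 ÷ 15 ≈ 6847.2.
Standard quotas: Gamma 3.5124, Epsilon 8.9860, Delta 2.5016.
Lower quotas: Gamma 3, Epsilon 8, Delta 2 (sum 13, leaving 2 seats).
Remainders in descending order: Epsilon 0.9860, Gamma 0.5124, Delta 0.5016.
Largest remainders: Epsilon, Gamma receive the extra seats.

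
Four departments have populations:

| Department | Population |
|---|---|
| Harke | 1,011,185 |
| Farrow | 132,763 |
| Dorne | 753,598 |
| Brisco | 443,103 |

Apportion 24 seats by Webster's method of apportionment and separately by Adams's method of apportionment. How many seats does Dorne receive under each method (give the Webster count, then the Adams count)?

Webster: Harke 10, Farrow 1, Dorne 8, Brisco 5.
Adams: Harke 10, Farrow 2, Dorne 7, Brisco 5.
Dorne gets 8 under Webster and 7 under Adams.

8 and 7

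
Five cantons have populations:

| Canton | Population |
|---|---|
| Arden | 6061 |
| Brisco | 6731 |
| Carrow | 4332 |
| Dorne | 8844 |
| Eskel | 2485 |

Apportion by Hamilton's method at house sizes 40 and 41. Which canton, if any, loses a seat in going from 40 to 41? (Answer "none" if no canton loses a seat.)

At 40 seats: Arden 9, Brisco 9, Carrow 6, Dorne 12, Eskel 4.
At 41 seats: Arden 9, Brisco 10, Carrow 6, Dorne 13, Eskel 3.
Eskel drops from 4 to 3.

Eskel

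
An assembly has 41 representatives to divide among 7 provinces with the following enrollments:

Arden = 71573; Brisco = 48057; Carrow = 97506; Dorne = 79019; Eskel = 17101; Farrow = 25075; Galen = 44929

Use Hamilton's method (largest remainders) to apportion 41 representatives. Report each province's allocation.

The standard divisor is 383260/41 ≈ 9347.805.
Standard quotas: Arden 7.6567, Brisco 5.1410, Carrow 10.4309, Dorne 8.4532, Eskel 1.8294, Farrow 2.6824, Galen 4.8064.
Lower quotas: Arden 7, Brisco 5, Carrow 10, Dorne 8, Eskel 1, Farrow 2, Galen 4 (sum 37, leaving 4 seats).
Remainders in descending order: Eskel 0.8294, Galen 0.8064, Farrow 0.6824, Arden 0.6567, Dorne 0.4532, Carrow 0.4309, Brisco 0.1410.
The surplus seats go to Eskel, Galen, Farrow, Arden.

Arden: 8, Brisco: 5, Carrow: 10, Dorne: 8, Eskel: 2, Farrow: 3, Galen: 5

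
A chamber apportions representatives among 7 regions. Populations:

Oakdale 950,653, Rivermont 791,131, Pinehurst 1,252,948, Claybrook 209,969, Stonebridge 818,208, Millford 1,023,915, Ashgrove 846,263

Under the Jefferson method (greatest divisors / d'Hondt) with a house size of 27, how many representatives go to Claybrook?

1

Standard divisor 5893087/27 ≈ 218262.481; standard quotas: Oakdale 4.356, Rivermont 3.625, Pinehurst 5.741, Claybrook 0.962, Stonebridge 3.749, Millford 4.691, Ashgrove 3.877.
Rounding down gives 4, 3, 5, 0, 3, 4, 3 = 22 seats, so the divisor must be adjusted.
With modified divisor 201200: modified quotas Oakdale 4.725, Rivermont 3.932, Pinehurst 6.227, Claybrook 1.044, Stonebridge 4.067, Millford 5.089, Ashgrove 4.206.
Rounding down: Oakdale 4, Rivermont 3, Pinehurst 6, Claybrook 1, Stonebridge 4, Millford 5, Ashgrove 4 (total 27).
Claybrook receives 1.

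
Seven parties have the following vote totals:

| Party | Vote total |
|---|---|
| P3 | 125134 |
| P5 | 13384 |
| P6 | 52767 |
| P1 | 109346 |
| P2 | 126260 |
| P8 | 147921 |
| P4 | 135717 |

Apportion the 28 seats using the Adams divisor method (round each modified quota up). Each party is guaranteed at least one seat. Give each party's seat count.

P3 5, P5 1, P6 2, P1 4, P2 5, P8 6, P4 5

Standard divisor 710529/28 ≈ 25376.036; standard quotas: P3 4.931, P5 0.527, P6 2.079, P1 4.309, P2 4.976, P8 5.829, P4 5.348.
Rounding up gives 5, 1, 3, 5, 5, 6, 6 = 31 seats, so the divisor must be adjusted.
With modified divisor 28500: modified quotas P3 4.391, P5 0.470, P6 1.851, P1 3.837, P2 4.430, P8 5.190, P4 4.762.
Rounding up: P3 5, P5 1, P6 2, P1 4, P2 5, P8 6, P4 5 (total 28).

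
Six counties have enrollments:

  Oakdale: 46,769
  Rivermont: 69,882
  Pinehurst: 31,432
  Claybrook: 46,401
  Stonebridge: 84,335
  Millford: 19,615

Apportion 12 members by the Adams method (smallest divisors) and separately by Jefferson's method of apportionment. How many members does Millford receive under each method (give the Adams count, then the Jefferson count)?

1 and 0

Adams: Oakdale 2, Rivermont 3, Pinehurst 1, Claybrook 2, Stonebridge 3, Millford 1.
Jefferson: Oakdale 2, Rivermont 3, Pinehurst 1, Claybrook 2, Stonebridge 4, Millford 0.
Millford gets 1 under Adams and 0 under Jefferson.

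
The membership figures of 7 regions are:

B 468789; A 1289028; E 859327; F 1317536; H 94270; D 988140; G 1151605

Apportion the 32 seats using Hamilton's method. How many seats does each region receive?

B 2, A 7, E 4, F 7, H 1, D 5, G 6

Standard divisor: 6168695 ÷ 32 ≈ 192771.719.
Standard quotas: B 2.4318, A 6.6868, E 4.4577, F 6.8347, H 0.4890, D 5.1260, G 5.9739.
Lower quotas: B 2, A 6, E 4, F 6, H 0, D 5, G 5 (sum 28, leaving 4 seats).
Remainders in descending order: G 0.9739, F 0.8347, A 0.6868, H 0.4890, E 0.4577, B 0.4318, D 0.1260.
Largest remainders: G, F, A, H receive the extra seats.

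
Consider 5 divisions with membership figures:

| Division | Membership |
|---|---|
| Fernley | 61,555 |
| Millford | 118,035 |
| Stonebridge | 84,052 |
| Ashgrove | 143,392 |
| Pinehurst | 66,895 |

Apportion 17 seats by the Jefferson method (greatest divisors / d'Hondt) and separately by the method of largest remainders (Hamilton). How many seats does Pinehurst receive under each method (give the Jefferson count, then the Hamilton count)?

2 and 3

Jefferson: Fernley 2, Millford 4, Stonebridge 3, Ashgrove 6, Pinehurst 2.
Hamilton: Fernley 2, Millford 4, Stonebridge 3, Ashgrove 5, Pinehurst 3.
Pinehurst gets 2 under Jefferson and 3 under Hamilton.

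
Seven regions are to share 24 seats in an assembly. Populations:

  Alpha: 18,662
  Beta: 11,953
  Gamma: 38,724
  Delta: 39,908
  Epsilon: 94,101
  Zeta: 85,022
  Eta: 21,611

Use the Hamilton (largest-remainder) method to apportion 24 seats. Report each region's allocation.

The standard divisor is 309981/24 ≈ 12915.875.
Standard quotas: Alpha 1.4449, Beta 0.9255, Gamma 2.9982, Delta 3.0898, Epsilon 7.2857, Zeta 6.5828, Eta 1.6732.
Lower quotas: Alpha 1, Beta 0, Gamma 2, Delta 3, Epsilon 7, Zeta 6, Eta 1 (sum 20, leaving 4 seats).
Remainders in descending order: Gamma 0.9982, Beta 0.9255, Eta 0.6732, Zeta 0.5828, Alpha 0.4449, Epsilon 0.2857, Delta 0.0898.
The surplus seats go to Gamma, Beta, Eta, Zeta.

Alpha: 1; Beta: 1; Gamma: 3; Delta: 3; Epsilon: 7; Zeta: 7; Eta: 2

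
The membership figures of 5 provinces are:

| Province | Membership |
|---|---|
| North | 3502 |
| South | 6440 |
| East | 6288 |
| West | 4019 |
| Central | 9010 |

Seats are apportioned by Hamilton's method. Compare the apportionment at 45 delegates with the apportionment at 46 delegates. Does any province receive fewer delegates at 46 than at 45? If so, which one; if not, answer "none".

At 45 seats: North 5, South 10, East 10, West 6, Central 14.
At 46 seats: North 6, South 10, East 10, West 6, Central 14.
No province's allocation decreased.

none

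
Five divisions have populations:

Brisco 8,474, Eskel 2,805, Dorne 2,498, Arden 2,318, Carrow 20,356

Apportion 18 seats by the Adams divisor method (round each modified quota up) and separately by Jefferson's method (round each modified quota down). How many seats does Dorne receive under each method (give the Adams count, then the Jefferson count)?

Adams: Brisco 4, Eskel 2, Dorne 2, Arden 1, Carrow 9.
Jefferson: Brisco 4, Eskel 1, Dorne 1, Arden 1, Carrow 11.
Dorne gets 2 under Adams and 1 under Jefferson.

2 and 1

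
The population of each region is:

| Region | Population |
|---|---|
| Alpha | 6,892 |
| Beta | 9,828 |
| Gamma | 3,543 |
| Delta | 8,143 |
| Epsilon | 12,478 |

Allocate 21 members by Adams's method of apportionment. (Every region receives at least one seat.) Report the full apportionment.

Alpha 4, Beta 5, Gamma 2, Delta 4, Epsilon 6

Standard divisor 40884/21 ≈ 1946.857; standard quotas: Alpha 3.540, Beta 5.048, Gamma 1.820, Delta 4.183, Epsilon 6.409.
Rounding up gives 4, 6, 2, 5, 7 = 24 seats, so the divisor must be adjusted.
With modified divisor 2200: modified quotas Alpha 3.133, Beta 4.467, Gamma 1.610, Delta 3.701, Epsilon 5.672.
Rounding up: Alpha 4, Beta 5, Gamma 2, Delta 4, Epsilon 6 (total 21).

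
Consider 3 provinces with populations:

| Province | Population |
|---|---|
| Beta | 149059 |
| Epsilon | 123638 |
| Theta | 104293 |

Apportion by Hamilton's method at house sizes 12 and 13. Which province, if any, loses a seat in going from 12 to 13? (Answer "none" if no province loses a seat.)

none

At 12 seats: Beta 5, Epsilon 4, Theta 3.
At 13 seats: Beta 5, Epsilon 4, Theta 4.
No province's allocation decreased.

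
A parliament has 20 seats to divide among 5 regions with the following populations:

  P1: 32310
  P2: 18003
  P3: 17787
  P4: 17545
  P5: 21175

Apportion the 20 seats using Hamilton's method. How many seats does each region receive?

P1 6; P2 4; P3 3; P4 3; P5 4

The standard divisor is 106820/20 = 5341.
Standard quotas: P1 6.0494, P2 3.3707, P3 3.3303, P4 3.2850, P5 3.9646.
Lower quotas: P1 6, P2 3, P3 3, P4 3, P5 3 (sum 18, leaving 2 seats).
Remainders in descending order: P5 0.9646, P2 0.3707, P3 0.3303, P4 0.2850, P1 0.0494.
Largest remainders: P5, P2 receive the extra seats.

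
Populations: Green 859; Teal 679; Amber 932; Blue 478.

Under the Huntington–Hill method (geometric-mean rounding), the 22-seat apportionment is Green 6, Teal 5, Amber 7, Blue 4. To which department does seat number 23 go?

Priority for the next seat is population ÷ (√(s·(s+1))).
Priorities: Green 132.547, Teal 123.968, Amber 124.544, Blue 106.884.
Highest priority: Green.

Green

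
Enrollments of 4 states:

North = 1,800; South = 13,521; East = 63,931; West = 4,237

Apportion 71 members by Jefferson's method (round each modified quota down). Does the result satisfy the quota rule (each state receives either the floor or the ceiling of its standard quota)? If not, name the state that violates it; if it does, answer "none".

Standard quotas: North 1.531, South 11.498, East 54.368, West 3.603.
Jefferson allocation: North 1, South 11, East 56, West 3.
East has quota 54.368 (lower 54, upper 55) but receives 56 — outside the quota interval.

East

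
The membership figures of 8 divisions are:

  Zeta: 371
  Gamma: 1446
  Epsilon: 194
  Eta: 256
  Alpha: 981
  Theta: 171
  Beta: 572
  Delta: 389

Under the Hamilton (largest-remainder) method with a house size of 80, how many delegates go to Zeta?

Total 4380; standard divisor 4380/80 ≈ 54.75.
Standard quotas: Zeta 6.776, Gamma 26.411, Epsilon 3.543, Eta 4.676, Alpha 17.918, Theta 3.123, Beta 10.447, Delta 7.105.
Lower quotas: Zeta 6, Gamma 26, Epsilon 3, Eta 4, Alpha 17, Theta 3, Beta 10, Delta 7 (sum 76, leaving 4 seats).
Remainders in descending order: Alpha 0.918, Zeta 0.776, Eta 0.676, Epsilon 0.543, Beta 0.447, Gamma 0.411, Theta 0.123, Delta 0.105.
Largest remainders: Alpha, Zeta, Eta, Epsilon receive the extra seats.
Zeta receives 7.

7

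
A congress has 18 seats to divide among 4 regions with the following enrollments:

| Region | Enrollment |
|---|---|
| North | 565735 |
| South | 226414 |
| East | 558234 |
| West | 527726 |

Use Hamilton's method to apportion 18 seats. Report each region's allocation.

The standard divisor is 1878109/18 ≈ 104339.389.
Standard quotas: North 5.4221, South 2.1700, East 5.3502, West 5.0578.
Lower quotas: North 5, South 2, East 5, West 5 (sum 17, leaving 1 seat).
Remainders in descending order: North 0.4221, East 0.3502, South 0.1700, West 0.0578.
The surplus seat goes to North.

North=6, South=2, East=5, West=5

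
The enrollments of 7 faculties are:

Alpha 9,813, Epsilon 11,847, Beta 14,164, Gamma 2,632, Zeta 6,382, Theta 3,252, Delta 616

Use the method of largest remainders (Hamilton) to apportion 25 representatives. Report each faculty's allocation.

Total 48706; standard divisor 48706/25 ≈ 1948.24.
Standard quotas: Alpha 5.0369, Epsilon 6.0809, Beta 7.2702, Gamma 1.3510, Zeta 3.2758, Theta 1.6692, Delta 0.3162.
Lower quotas: Alpha 5, Epsilon 6, Beta 7, Gamma 1, Zeta 3, Theta 1, Delta 0 (sum 23, leaving 2 seats).
Remainders in descending order: Theta 0.6692, Gamma 0.3510, Delta 0.3162, Zeta 0.2758, Beta 0.2702, Epsilon 0.0809, Alpha 0.0369.
Largest remainders: Theta, Gamma receive the extra seats.

Alpha 5; Epsilon 6; Beta 7; Gamma 2; Zeta 3; Theta 2; Delta 0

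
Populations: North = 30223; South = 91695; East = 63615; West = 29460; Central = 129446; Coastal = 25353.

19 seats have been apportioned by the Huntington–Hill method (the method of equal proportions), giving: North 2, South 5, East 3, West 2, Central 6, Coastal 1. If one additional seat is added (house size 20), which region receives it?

Central

Priority for the next seat is population ÷ (√(s·(s+1))).
Priorities: North 12338.488, South 16741.140, East 18364.069, West 12026.995, Central 19973.951, Coastal 17927.278.
Highest priority: Central.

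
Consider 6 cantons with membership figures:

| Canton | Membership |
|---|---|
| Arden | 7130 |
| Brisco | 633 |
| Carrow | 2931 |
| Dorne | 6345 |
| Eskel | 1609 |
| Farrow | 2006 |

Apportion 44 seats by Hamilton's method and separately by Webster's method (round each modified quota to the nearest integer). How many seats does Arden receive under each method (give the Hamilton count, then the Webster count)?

Hamilton: Arden 15, Brisco 1, Carrow 6, Dorne 14, Eskel 4, Farrow 4.
Webster: Arden 16, Brisco 1, Carrow 6, Dorne 14, Eskel 3, Farrow 4.
Arden gets 15 under Hamilton and 16 under Webster.

15 and 16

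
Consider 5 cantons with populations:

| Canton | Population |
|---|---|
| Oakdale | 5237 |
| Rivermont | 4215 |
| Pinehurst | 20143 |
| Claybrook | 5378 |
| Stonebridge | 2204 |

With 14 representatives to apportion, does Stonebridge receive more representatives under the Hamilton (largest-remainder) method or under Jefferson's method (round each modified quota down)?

Hamilton

Hamilton: Oakdale 2, Rivermont 2, Pinehurst 7, Claybrook 2, Stonebridge 1.
Jefferson: Oakdale 2, Rivermont 1, Pinehurst 9, Claybrook 2, Stonebridge 0.
Stonebridge gets 1 under Hamilton and 0 under Jefferson.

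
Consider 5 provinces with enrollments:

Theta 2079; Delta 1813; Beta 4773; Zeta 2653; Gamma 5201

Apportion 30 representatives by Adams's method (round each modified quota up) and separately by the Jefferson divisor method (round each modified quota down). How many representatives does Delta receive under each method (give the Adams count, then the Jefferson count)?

4 and 3

Adams: Theta 4, Delta 4, Beta 8, Zeta 5, Gamma 9.
Jefferson: Theta 3, Delta 3, Beta 9, Zeta 5, Gamma 10.
Delta gets 4 under Adams and 3 under Jefferson.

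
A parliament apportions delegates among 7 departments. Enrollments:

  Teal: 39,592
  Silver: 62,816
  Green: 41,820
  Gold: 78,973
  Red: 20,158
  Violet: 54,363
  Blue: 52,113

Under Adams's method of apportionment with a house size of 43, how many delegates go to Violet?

Standard divisor 349835/43 ≈ 8135.698; standard quotas: Teal 4.866, Silver 7.721, Green 5.140, Gold 9.707, Red 2.478, Violet 6.682, Blue 6.405.
Rounding up gives 5, 8, 6, 10, 3, 7, 7 = 46 seats, so the divisor must be adjusted.
With modified divisor 8900: modified quotas Teal 4.449, Silver 7.058, Green 4.699, Gold 8.873, Red 2.265, Violet 6.108, Blue 5.855.
Rounding up: Teal 5, Silver 8, Green 5, Gold 9, Red 3, Violet 7, Blue 6 (total 43).
Violet receives 7.

7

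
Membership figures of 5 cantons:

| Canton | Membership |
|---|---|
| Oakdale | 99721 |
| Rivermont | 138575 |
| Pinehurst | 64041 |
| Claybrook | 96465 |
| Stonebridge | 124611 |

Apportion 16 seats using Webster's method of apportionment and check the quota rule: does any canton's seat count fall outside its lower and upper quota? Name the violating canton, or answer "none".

Standard quotas: Oakdale 3.048, Rivermont 4.236, Pinehurst 1.958, Claybrook 2.949, Stonebridge 3.809.
Webster allocation: Oakdale 3, Rivermont 4, Pinehurst 2, Claybrook 3, Stonebridge 4.
Every allocation lies between the lower and upper quota.

none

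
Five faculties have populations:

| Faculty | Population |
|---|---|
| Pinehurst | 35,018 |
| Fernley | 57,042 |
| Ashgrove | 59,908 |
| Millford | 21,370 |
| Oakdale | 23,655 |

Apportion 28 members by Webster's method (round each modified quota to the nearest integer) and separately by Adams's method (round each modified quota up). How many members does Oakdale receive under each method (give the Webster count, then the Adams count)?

3 and 4

Webster: Pinehurst 5, Fernley 8, Ashgrove 9, Millford 3, Oakdale 3.
Adams: Pinehurst 5, Fernley 8, Ashgrove 8, Millford 3, Oakdale 4.
Oakdale gets 3 under Webster and 4 under Adams.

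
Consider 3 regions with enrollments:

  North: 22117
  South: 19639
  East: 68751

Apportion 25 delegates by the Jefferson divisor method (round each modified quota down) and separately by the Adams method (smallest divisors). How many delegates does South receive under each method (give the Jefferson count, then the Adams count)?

Jefferson: North 5, South 4, East 16.
Adams: North 5, South 5, East 15.
South gets 4 under Jefferson and 5 under Adams.

4 and 5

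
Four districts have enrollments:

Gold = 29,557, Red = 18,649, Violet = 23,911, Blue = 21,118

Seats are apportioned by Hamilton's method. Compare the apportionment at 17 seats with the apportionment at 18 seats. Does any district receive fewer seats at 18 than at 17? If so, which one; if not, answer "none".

Red

At 17 seats: Gold 5, Red 4, Violet 4, Blue 4.
At 18 seats: Gold 6, Red 3, Violet 5, Blue 4.
Red drops from 4 to 3.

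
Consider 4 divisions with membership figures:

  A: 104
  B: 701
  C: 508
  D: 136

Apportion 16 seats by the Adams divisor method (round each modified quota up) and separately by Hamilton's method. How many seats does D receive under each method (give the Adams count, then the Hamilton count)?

Adams: A 2, B 7, C 5, D 2.
Hamilton: A 1, B 8, C 6, D 1.
D gets 2 under Adams and 1 under Hamilton.

2 and 1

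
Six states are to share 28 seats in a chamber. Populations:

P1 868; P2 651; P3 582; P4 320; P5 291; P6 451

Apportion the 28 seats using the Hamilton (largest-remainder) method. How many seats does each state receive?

Standard divisor: 3163 ÷ 28 ≈ 112.964.
Standard quotas: P1 7.684, P2 5.763, P3 5.152, P4 2.833, P5 2.576, P6 3.992.
Lower quotas: P1 7, P2 5, P3 5, P4 2, P5 2, P6 3 (sum 24, leaving 4 seats).
Remainders in descending order: P6 0.992, P4 0.833, P2 0.763, P1 0.684, P5 0.576, P3 0.152.
Largest remainders: P6, P4, P2, P1 receive the extra seats.

P1=8, P2=6, P3=5, P4=3, P5=2, P6=4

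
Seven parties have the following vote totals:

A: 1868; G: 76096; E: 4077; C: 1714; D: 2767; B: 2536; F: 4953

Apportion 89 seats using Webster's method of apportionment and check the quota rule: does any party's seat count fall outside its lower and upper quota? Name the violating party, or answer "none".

G

Standard quotas: A 1.768, G 72.040, E 3.860, C 1.623, D 2.620, B 2.401, F 4.689.
Webster allocation: A 2, G 71, E 4, C 2, D 3, B 2, F 5.
G has quota 72.040 (lower 72, upper 73) but receives 71 — outside the quota interval.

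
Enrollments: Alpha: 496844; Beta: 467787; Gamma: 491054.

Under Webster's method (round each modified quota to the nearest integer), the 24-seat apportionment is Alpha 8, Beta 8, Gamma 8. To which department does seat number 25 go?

Alpha

Priority for the next seat is population ÷ (current seats + 0.5).
Priorities: Alpha 58452.235, Beta 55033.765, Gamma 57771.059.
Highest priority: Alpha.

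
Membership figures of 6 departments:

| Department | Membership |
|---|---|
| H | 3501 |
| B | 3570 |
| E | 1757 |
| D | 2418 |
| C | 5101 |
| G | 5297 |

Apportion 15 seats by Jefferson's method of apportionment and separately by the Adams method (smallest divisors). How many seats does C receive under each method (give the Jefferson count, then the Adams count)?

4 and 3

Jefferson: H 2, B 2, E 1, D 2, C 4, G 4.
Adams: H 2, B 3, E 1, D 2, C 3, G 4.
C gets 4 under Jefferson and 3 under Adams.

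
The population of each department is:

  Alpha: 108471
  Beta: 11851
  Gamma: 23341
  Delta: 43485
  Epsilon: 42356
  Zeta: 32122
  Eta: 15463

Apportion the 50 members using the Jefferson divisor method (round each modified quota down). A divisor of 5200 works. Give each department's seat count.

With modified divisor 5200: modified quotas Alpha 20.860, Beta 2.279, Gamma 4.489, Delta 8.363, Epsilon 8.145, Zeta 6.177, Eta 2.974.
Rounding down: Alpha 20, Beta 2, Gamma 4, Delta 8, Epsilon 8, Zeta 6, Eta 2 (total 50).

Alpha: 20, Beta: 2, Gamma: 4, Delta: 8, Epsilon: 8, Zeta: 6, Eta: 2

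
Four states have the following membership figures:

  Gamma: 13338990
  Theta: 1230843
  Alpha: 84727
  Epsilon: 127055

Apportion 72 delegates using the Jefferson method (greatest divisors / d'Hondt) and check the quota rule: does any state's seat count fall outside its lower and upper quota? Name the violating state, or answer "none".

Standard quotas: Gamma 64.973, Theta 5.995, Alpha 0.413, Epsilon 0.619.
Jefferson allocation: Gamma 66, Theta 6, Alpha 0, Epsilon 0.
Gamma has quota 64.973 (lower 64, upper 65) but receives 66 — outside the quota interval.

Gamma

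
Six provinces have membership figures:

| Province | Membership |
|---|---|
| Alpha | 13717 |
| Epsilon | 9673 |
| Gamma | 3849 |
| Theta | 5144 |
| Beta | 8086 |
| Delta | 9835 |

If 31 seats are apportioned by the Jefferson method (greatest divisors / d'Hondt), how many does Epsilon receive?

6

Standard divisor 50304/31 ≈ 1622.71; standard quotas: Alpha 8.453, Epsilon 5.961, Gamma 2.372, Theta 3.170, Beta 4.983, Delta 6.061.
Rounding down gives 8, 5, 2, 3, 4, 6 = 28 seats, so the divisor must be adjusted.
With modified divisor 1500: modified quotas Alpha 9.145, Epsilon 6.449, Gamma 2.566, Theta 3.429, Beta 5.391, Delta 6.557.
Rounding down: Alpha 9, Epsilon 6, Gamma 2, Theta 3, Beta 5, Delta 6 (total 31).
Epsilon receives 6.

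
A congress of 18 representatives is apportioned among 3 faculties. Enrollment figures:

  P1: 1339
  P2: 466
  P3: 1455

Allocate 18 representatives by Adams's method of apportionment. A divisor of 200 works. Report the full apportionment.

With modified divisor 200: modified quotas P1 6.695, P2 2.330, P3 7.275.
Rounding up: P1 7, P2 3, P3 8 (total 18).

P1 7, P2 3, P3 8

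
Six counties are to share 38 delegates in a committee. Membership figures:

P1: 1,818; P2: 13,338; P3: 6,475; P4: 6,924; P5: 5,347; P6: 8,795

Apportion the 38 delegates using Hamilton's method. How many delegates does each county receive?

P1=1; P2=12; P3=6; P4=6; P5=5; P6=8

Standard divisor: 42697 ÷ 38 ≈ 1123.605.
Standard quotas: P1 1.6180, P2 11.8707, P3 5.7627, P4 6.1623, P5 4.7588, P6 7.8275.
Lower quotas: P1 1, P2 11, P3 5, P4 6, P5 4, P6 7 (sum 34, leaving 4 seats).
Remainders in descending order: P2 0.8707, P6 0.8275, P3 0.7627, P5 0.7588, P1 0.6180, P4 0.1623.
The surplus seats go to P2, P6, P3, P5.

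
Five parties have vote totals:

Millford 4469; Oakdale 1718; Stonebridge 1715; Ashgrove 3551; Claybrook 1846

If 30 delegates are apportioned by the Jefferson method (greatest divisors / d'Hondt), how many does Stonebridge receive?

Standard divisor 13299/30 ≈ 443.3; standard quotas: Millford 10.081, Oakdale 3.875, Stonebridge 3.869, Ashgrove 8.010, Claybrook 4.164.
Rounding down gives 10, 3, 3, 8, 4 = 28 seats, so the divisor must be adjusted.
With modified divisor 420: modified quotas Millford 10.640, Oakdale 4.090, Stonebridge 4.083, Ashgrove 8.455, Claybrook 4.395.
Rounding down: Millford 10, Oakdale 4, Stonebridge 4, Ashgrove 8, Claybrook 4 (total 30).
Stonebridge receives 4.

4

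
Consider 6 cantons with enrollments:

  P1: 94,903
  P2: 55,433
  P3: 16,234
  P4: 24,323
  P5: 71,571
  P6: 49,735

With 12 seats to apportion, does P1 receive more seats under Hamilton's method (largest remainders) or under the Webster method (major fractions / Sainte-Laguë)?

Hamilton

Hamilton: P1 4, P2 2, P3 0, P4 1, P5 3, P6 2.
Webster: P1 3, P2 2, P3 1, P4 1, P5 3, P6 2.
P1 gets 4 under Hamilton and 3 under Webster.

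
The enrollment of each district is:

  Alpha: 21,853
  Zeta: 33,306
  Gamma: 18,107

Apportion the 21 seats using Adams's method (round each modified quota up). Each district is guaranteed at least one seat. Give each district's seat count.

Standard divisor 73266/21 ≈ 3488.857; standard quotas: Alpha 6.264, Zeta 9.546, Gamma 5.190.
Rounding up gives 7, 10, 6 = 23 seats, so the divisor must be adjusted.
With modified divisor 3670: modified quotas Alpha 5.954, Zeta 9.075, Gamma 4.934.
Rounding up: Alpha 6, Zeta 10, Gamma 5 (total 21).

Alpha=6, Zeta=10, Gamma=5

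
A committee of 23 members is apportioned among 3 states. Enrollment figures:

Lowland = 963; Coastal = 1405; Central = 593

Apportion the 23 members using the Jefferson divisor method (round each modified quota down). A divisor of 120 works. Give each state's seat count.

Lowland 8, Coastal 11, Central 4

With modified divisor 120: modified quotas Lowland 8.025, Coastal 11.708, Central 4.942.
Rounding down: Lowland 8, Coastal 11, Central 4 (total 23).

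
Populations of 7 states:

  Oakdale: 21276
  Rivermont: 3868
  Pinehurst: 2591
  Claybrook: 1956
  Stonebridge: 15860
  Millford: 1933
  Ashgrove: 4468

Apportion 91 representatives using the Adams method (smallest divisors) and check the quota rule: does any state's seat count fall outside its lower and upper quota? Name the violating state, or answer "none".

Oakdale

Standard quotas: Oakdale 37.267, Rivermont 6.775, Pinehurst 4.538, Claybrook 3.426, Stonebridge 27.781, Millford 3.386, Ashgrove 7.826.
Adams allocation: Oakdale 36, Rivermont 7, Pinehurst 5, Claybrook 4, Stonebridge 27, Millford 4, Ashgrove 8.
Oakdale has quota 37.267 (lower 37, upper 38) but receives 36 — outside the quota interval.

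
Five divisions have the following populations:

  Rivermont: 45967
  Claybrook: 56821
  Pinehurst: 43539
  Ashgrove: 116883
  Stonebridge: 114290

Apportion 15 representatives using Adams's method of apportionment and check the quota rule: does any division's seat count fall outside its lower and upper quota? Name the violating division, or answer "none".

Standard quotas: Rivermont 1.827, Claybrook 2.258, Pinehurst 1.730, Ashgrove 4.644, Stonebridge 4.541.
Adams allocation: Rivermont 2, Claybrook 2, Pinehurst 2, Ashgrove 5, Stonebridge 4.
Every allocation lies between the lower and upper quota.

none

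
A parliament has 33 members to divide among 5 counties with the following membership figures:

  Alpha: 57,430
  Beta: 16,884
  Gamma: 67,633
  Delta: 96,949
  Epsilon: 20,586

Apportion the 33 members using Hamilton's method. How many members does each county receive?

The standard divisor is 259482/33 ≈ 7863.091.
Standard quotas: Alpha 7.3037, Beta 2.1472, Gamma 8.6013, Delta 12.3296, Epsilon 2.6181.
Lower quotas: Alpha 7, Beta 2, Gamma 8, Delta 12, Epsilon 2 (sum 31, leaving 2 seats).
Remainders in descending order: Epsilon 0.6181, Gamma 0.6013, Delta 0.3296, Alpha 0.3037, Beta 0.1472.
Largest remainders: Epsilon, Gamma receive the extra seats.

Alpha=7, Beta=2, Gamma=9, Delta=12, Epsilon=3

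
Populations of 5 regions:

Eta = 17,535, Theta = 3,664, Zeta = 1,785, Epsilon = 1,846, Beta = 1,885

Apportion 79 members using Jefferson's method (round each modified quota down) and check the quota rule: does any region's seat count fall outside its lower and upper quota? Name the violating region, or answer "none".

Eta

Standard quotas: Eta 51.853, Theta 10.835, Zeta 5.278, Epsilon 5.459, Beta 5.574.
Jefferson allocation: Eta 53, Theta 11, Zeta 5, Epsilon 5, Beta 5.
Eta has quota 51.853 (lower 51, upper 52) but receives 53 — outside the quota interval.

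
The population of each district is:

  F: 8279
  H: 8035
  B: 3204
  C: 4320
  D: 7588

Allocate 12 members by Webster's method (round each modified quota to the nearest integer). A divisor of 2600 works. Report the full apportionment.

F 3; H 3; B 1; C 2; D 3

With modified divisor 2600: modified quotas F 3.184, H 3.090, B 1.232, C 1.662, D 2.918.
Rounding to the nearest integer: F 3, H 3, B 1, C 2, D 3 (total 12).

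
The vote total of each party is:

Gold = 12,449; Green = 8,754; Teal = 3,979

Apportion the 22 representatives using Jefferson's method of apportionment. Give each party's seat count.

Gold 11, Green 8, Teal 3

Standard divisor 25182/22 ≈ 1144.636; standard quotas: Gold 10.876, Green 7.648, Teal 3.476.
Rounding down gives 10, 7, 3 = 20 seats, so the divisor must be adjusted.
With modified divisor 1070: modified quotas Gold 11.635, Green 8.181, Teal 3.719.
Rounding down: Gold 11, Green 8, Teal 3 (total 22).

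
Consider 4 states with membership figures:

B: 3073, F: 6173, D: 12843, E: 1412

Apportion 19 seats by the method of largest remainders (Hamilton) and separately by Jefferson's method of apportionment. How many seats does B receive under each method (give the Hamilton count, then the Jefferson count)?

3 and 2

Hamilton: B 3, F 5, D 10, E 1.
Jefferson: B 2, F 5, D 11, E 1.
B gets 3 under Hamilton and 2 under Jefferson.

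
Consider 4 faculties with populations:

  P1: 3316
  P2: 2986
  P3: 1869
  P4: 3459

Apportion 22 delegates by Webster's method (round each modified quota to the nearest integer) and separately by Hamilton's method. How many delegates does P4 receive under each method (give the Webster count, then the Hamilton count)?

Webster: P1 6, P2 6, P3 4, P4 6.
Hamilton: P1 6, P2 6, P3 3, P4 7.
P4 gets 6 under Webster and 7 under Hamilton.

6 and 7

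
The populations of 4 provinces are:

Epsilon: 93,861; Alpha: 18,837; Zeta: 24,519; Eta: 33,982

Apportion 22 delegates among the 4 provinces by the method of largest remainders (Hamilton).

Epsilon: 12; Alpha: 3; Zeta: 3; Eta: 4

Total 171199; standard divisor 171199/22 ≈ 7781.773.
Standard quotas: Epsilon 12.0616, Alpha 2.4207, Zeta 3.1508, Eta 4.3669.
Lower quotas: Epsilon 12, Alpha 2, Zeta 3, Eta 4 (sum 21, leaving 1 seat).
Remainders in descending order: Alpha 0.4207, Eta 0.3669, Zeta 0.1508, Epsilon 0.0616.
The surplus seat goes to Alpha.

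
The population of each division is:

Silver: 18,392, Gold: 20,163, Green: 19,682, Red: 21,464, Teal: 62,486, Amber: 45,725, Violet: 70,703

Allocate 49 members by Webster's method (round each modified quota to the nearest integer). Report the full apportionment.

Standard divisor 258615/49 ≈ 5277.857; standard quotas: Silver 3.485, Gold 3.820, Green 3.729, Red 4.067, Teal 11.839, Amber 8.664, Violet 13.396.
Rounding to the nearest integer gives Silver 3, Gold 4, Green 4, Red 4, Teal 12, Amber 9, Violet 13 — total 49, matching the house size, so no adjustment is needed.

Silver 3; Gold 4; Green 4; Red 4; Teal 12; Amber 9; Violet 13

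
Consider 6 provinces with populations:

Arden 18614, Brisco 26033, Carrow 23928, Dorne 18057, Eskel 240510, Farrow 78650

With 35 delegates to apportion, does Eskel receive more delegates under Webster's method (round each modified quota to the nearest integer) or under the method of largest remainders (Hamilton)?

Hamilton

Webster: Arden 2, Brisco 2, Carrow 2, Dorne 2, Eskel 20, Farrow 7.
Hamilton: Arden 2, Brisco 2, Carrow 2, Dorne 1, Eskel 21, Farrow 7.
Eskel gets 20 under Webster and 21 under Hamilton.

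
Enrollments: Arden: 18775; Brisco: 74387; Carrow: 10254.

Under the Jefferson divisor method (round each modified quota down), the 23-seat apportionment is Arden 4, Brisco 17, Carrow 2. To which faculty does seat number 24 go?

Brisco

Priority for the next seat is population ÷ (current seats + 1).
Priorities: Arden 3755.000, Brisco 4132.611, Carrow 3418.000.
Highest priority: Brisco.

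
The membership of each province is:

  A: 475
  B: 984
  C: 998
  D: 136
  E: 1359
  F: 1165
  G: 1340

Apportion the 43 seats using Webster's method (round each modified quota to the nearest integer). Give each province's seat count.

Standard divisor 6457/43 ≈ 150.163; standard quotas: A 3.163, B 6.553, C 6.646, D 0.906, E 9.050, F 7.758, G 8.924.
Rounding to the nearest integer gives 3, 7, 7, 1, 9, 8, 9 = 44 seats, so the divisor must be adjusted.
With modified divisor 152: modified quotas A 3.125, B 6.474, C 6.566, D 0.895, E 8.941, F 7.664, G 8.816.
Rounding to the nearest integer: A 3, B 6, C 7, D 1, E 9, F 8, G 9 (total 43).

A=3, B=6, C=7, D=1, E=9, F=8, G=9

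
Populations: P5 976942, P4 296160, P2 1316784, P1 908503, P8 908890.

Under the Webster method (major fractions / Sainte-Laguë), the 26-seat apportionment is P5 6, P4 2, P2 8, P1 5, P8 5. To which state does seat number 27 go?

P8

Priority for the next seat is population ÷ (current seats + 0.5).
Priorities: P5 150298.769, P4 118464.000, P2 154915.765, P1 165182.364, P8 165252.727.
Highest priority: P8.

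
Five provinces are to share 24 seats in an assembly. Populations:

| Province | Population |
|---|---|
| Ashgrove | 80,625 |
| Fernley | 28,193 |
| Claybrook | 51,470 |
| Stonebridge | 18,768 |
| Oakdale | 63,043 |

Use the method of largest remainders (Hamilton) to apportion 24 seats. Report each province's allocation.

Ashgrove 8, Fernley 3, Claybrook 5, Stonebridge 2, Oakdale 6

Standard divisor: 242099 ÷ 24 ≈ 10087.458.
Standard quotas: Ashgrove 7.9926, Fernley 2.7949, Claybrook 5.1024, Stonebridge 1.8605, Oakdale 6.2496.
Lower quotas: Ashgrove 7, Fernley 2, Claybrook 5, Stonebridge 1, Oakdale 6 (sum 21, leaving 3 seats).
Remainders in descending order: Ashgrove 0.9926, Stonebridge 0.8605, Fernley 0.7949, Oakdale 0.2496, Claybrook 0.1024.
The surplus seats go to Ashgrove, Stonebridge, Fernley.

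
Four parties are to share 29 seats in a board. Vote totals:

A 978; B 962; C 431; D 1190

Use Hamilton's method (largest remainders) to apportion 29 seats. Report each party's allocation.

Total 3561; standard divisor 3561/29 ≈ 122.793.
Standard quotas: A 7.965, B 7.834, C 3.510, D 9.691.
Lower quotas: A 7, B 7, C 3, D 9 (sum 26, leaving 3 seats).
Remainders in descending order: A 0.965, B 0.834, D 0.691, C 0.510.
The surplus seats go to A, B, D.

A: 8, B: 8, C: 3, D: 10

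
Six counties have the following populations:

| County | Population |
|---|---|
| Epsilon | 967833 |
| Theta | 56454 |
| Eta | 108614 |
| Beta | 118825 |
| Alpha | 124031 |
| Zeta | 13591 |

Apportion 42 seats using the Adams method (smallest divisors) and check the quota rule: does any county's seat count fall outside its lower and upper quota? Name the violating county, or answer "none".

Standard quotas: Epsilon 29.258, Theta 1.707, Eta 3.283, Beta 3.592, Alpha 3.749, Zeta 0.411.
Adams allocation: Epsilon 27, Theta 2, Eta 4, Beta 4, Alpha 4, Zeta 1.
Epsilon has quota 29.258 (lower 29, upper 30) but receives 27 — outside the quota interval.

Epsilon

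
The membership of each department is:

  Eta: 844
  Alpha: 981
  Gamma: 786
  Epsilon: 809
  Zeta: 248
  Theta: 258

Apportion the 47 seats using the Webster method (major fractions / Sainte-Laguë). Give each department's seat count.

Standard divisor 3926/47 ≈ 83.532; standard quotas: Eta 10.104, Alpha 11.744, Gamma 9.410, Epsilon 9.685, Zeta 2.969, Theta 3.089.
Rounding to the nearest integer gives Eta 10, Alpha 12, Gamma 9, Epsilon 10, Zeta 3, Theta 3 — total 47, matching the house size, so no adjustment is needed.

Eta: 10, Alpha: 12, Gamma: 9, Epsilon: 10, Zeta: 3, Theta: 3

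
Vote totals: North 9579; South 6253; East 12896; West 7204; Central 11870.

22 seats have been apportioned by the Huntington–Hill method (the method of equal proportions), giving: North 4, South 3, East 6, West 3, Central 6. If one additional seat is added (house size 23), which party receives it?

Priority for the next seat is population ÷ (√(s·(s+1))).
Priorities: North 2141.930, South 1805.086, East 1989.896, West 2079.616, Central 1831.581.
Highest priority: North.

North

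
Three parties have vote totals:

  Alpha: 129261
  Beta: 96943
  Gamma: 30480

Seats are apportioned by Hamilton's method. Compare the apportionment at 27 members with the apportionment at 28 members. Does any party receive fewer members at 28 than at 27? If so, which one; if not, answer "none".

none

At 27 seats: Alpha 14, Beta 10, Gamma 3.
At 28 seats: Alpha 14, Beta 11, Gamma 3.
No party's allocation decreased.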